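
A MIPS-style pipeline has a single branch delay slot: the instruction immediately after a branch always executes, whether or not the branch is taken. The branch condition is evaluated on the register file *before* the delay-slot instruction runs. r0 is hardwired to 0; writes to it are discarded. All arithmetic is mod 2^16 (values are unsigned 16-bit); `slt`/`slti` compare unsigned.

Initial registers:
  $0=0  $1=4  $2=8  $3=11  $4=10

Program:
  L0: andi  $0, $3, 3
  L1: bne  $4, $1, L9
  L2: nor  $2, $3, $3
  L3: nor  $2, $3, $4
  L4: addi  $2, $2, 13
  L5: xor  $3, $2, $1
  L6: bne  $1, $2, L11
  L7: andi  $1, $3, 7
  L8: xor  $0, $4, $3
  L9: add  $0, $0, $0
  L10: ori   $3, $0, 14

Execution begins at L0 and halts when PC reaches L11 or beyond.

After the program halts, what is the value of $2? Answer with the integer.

#0 andi  $0, $3, 3 ; 0/4/8/11/10
#1 bne  $4, $1, L9 ; 0/4/8/11/10 ; →target
#2 nor  $2, $3, $3 ; 0/4/65524/11/10
#9 add  $0, $0, $0 ; 0/4/65524/11/10
#10 ori   $3, $0, 14 ; 0/4/65524/14/10

65524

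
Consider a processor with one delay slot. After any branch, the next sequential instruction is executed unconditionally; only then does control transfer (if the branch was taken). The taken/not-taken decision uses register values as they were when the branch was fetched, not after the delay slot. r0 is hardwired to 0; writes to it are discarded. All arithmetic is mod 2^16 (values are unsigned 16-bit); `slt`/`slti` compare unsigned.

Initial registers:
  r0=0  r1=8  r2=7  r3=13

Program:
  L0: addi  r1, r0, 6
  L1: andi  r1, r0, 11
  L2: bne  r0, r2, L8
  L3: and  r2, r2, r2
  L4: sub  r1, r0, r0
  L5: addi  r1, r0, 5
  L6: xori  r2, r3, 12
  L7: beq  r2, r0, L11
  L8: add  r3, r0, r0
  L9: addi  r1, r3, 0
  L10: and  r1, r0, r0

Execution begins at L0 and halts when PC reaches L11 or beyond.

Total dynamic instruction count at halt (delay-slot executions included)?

7

PC=0  addi  r1, r0, 6        | r0=0 r1=6 r2=7 r3=13
PC=1  andi  r1, r0, 11       | r0=0 r1=0 r2=7 r3=13
PC=2  bne  r0, r2, L8        | r0=0 r1=0 r2=7 r3=13  [TAKEN]
PC=3  and  r2, r2, r2        | r0=0 r1=0 r2=7 r3=13
PC=8  add  r3, r0, r0        | r0=0 r1=0 r2=7 r3=0
PC=9  addi  r1, r3, 0        | r0=0 r1=0 r2=7 r3=0
PC=10 and  r1, r0, r0        | r0=0 r1=0 r2=7 r3=0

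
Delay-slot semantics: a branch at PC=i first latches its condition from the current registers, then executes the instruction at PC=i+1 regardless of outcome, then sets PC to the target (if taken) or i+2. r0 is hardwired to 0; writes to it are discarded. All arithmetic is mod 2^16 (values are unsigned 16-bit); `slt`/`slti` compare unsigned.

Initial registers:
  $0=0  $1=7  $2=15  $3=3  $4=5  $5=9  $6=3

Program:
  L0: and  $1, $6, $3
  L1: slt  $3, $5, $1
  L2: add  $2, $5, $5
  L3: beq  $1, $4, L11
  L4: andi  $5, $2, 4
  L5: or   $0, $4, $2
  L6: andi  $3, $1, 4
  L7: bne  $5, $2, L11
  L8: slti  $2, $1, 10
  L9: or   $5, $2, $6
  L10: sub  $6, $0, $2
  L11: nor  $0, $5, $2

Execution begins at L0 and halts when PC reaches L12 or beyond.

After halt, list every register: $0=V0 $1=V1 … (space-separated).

PC=0  and  $1, $6, $3        | $0=0 $1=3 $2=15 $3=3 $4=5 $5=9 $6=3
PC=1  slt  $3, $5, $1        | $0=0 $1=3 $2=15 $3=0 $4=5 $5=9 $6=3
PC=2  add  $2, $5, $5        | $0=0 $1=3 $2=18 $3=0 $4=5 $5=9 $6=3
PC=3  beq  $1, $4, L11       | $0=0 $1=3 $2=18 $3=0 $4=5 $5=9 $6=3  [not taken]
PC=4  andi  $5, $2, 4        | $0=0 $1=3 $2=18 $3=0 $4=5 $5=0 $6=3
PC=5  or   $0, $4, $2        | $0=0 $1=3 $2=18 $3=0 $4=5 $5=0 $6=3
PC=6  andi  $3, $1, 4        | $0=0 $1=3 $2=18 $3=0 $4=5 $5=0 $6=3
PC=7  bne  $5, $2, L11       | $0=0 $1=3 $2=18 $3=0 $4=5 $5=0 $6=3  [TAKEN]
PC=8  slti  $2, $1, 10       | $0=0 $1=3 $2=1 $3=0 $4=5 $5=0 $6=3
PC=11 nor  $0, $5, $2        | $0=0 $1=3 $2=1 $3=0 $4=5 $5=0 $6=3

$0=0 $1=3 $2=1 $3=0 $4=5 $5=0 $6=3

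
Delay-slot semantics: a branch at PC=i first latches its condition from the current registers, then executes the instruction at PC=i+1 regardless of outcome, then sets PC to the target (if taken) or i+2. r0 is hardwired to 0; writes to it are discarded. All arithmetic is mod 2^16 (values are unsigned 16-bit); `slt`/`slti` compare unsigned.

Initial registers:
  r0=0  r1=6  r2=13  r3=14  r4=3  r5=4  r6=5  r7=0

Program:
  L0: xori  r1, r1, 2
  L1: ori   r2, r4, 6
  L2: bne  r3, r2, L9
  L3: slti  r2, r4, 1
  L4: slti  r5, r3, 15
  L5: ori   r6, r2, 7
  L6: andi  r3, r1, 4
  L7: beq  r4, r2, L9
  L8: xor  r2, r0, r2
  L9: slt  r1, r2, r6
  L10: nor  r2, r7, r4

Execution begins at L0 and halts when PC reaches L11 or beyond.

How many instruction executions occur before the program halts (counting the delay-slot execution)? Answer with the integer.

6

#0 xori  r1, r1, 2 ; 0/4/13/14/3/4/5/0
#1 ori   r2, r4, 6 ; 0/4/7/14/3/4/5/0
#2 bne  r3, r2, L9 ; 0/4/7/14/3/4/5/0 ; →target
#3 slti  r2, r4, 1 ; 0/4/0/14/3/4/5/0
#9 slt  r1, r2, r6 ; 0/1/0/14/3/4/5/0
#10 nor  r2, r7, r4 ; 0/1/65532/14/3/4/5/0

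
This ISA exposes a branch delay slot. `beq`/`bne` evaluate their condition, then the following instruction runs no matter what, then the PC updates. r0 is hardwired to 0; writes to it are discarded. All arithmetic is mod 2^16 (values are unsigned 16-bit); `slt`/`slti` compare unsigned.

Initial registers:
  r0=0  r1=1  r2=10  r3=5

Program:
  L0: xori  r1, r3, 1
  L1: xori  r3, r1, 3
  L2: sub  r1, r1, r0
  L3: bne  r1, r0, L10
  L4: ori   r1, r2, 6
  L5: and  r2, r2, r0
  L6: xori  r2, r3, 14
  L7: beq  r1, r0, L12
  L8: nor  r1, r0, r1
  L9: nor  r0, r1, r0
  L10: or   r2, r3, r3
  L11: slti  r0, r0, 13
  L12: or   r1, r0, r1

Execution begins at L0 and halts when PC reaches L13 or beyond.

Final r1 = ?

14

  step pc=0: xori  r1, r3, 1  regs=(0,4,10,5)
  step pc=1: xori  r3, r1, 3  regs=(0,4,10,7)
  step pc=2: sub  r1, r1, r0  regs=(0,4,10,7)
  step pc=3: bne  r1, r0, L10  cond=T  regs=(0,4,10,7)
  step pc=4: ori   r1, r2, 6  regs=(0,14,10,7)
  step pc=10: or   r2, r3, r3  regs=(0,14,7,7)
  step pc=11: slti  r0, r0, 13  regs=(0,14,7,7)
  step pc=12: or   r1, r0, r1  regs=(0,14,7,7)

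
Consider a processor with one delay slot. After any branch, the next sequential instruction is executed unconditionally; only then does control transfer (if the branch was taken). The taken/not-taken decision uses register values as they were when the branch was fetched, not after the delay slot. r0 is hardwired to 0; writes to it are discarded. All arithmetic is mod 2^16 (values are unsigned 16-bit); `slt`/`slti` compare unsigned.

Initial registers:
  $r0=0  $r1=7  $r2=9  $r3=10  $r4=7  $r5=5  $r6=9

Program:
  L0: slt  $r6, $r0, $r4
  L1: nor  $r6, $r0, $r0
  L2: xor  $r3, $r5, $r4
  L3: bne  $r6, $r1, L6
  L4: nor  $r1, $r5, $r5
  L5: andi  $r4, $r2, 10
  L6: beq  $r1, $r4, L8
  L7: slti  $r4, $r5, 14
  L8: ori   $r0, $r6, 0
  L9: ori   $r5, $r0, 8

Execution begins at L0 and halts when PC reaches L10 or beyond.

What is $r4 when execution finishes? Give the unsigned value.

1

[0] slt  $r6, $r0, $r4  →  {$r0:0, $r1:7, $r2:9, $r3:10, $r4:7, $r5:5, $r6:1}
[1] nor  $r6, $r0, $r0  →  {$r0:0, $r1:7, $r2:9, $r3:10, $r4:7, $r5:5, $r6:65535}
[2] xor  $r3, $r5, $r4  →  {$r0:0, $r1:7, $r2:9, $r3:2, $r4:7, $r5:5, $r6:65535}
[3] bne  $r6, $r1, L6  →  {$r0:0, $r1:7, $r2:9, $r3:2, $r4:7, $r5:5, $r6:65535}  ⟨branch taken⟩
[4] nor  $r1, $r5, $r5  →  {$r0:0, $r1:65530, $r2:9, $r3:2, $r4:7, $r5:5, $r6:65535}
[6] beq  $r1, $r4, L8  →  {$r0:0, $r1:65530, $r2:9, $r3:2, $r4:7, $r5:5, $r6:65535}  ⟨branch fallthrough⟩
[7] slti  $r4, $r5, 14  →  {$r0:0, $r1:65530, $r2:9, $r3:2, $r4:1, $r5:5, $r6:65535}
[8] ori   $r0, $r6, 0  →  {$r0:0, $r1:65530, $r2:9, $r3:2, $r4:1, $r5:5, $r6:65535}
[9] ori   $r5, $r0, 8  →  {$r0:0, $r1:65530, $r2:9, $r3:2, $r4:1, $r5:8, $r6:65535}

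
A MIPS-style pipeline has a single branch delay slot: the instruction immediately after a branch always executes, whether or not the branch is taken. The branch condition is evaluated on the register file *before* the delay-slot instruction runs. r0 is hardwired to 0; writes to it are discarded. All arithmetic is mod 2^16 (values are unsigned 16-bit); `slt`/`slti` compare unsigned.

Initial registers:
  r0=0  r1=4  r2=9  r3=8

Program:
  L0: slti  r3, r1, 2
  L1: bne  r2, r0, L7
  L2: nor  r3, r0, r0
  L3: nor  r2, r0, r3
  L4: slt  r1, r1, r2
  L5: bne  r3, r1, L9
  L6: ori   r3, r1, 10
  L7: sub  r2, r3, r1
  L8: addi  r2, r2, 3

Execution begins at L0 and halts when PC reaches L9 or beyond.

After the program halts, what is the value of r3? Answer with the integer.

65535

#0 slti  r3, r1, 2 ; 0/4/9/0
#1 bne  r2, r0, L7 ; 0/4/9/0 ; →target
#2 nor  r3, r0, r0 ; 0/4/9/65535
#7 sub  r2, r3, r1 ; 0/4/65531/65535
#8 addi  r2, r2, 3 ; 0/4/65534/65535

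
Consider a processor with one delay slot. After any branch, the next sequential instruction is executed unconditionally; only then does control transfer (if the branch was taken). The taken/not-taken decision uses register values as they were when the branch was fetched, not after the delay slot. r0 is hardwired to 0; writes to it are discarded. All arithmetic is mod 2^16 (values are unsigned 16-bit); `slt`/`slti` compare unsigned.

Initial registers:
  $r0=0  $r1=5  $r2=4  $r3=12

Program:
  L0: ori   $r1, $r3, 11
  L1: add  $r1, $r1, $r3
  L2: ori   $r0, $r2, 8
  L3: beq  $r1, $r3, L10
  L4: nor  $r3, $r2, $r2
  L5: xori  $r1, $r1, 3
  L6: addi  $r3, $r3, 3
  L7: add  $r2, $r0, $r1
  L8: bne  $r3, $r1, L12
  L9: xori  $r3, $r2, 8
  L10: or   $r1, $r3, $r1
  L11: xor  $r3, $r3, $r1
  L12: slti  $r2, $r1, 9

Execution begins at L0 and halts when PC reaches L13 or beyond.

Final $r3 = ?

PC=0  ori   $r1, $r3, 11     | $r0=0 $r1=15 $r2=4 $r3=12
PC=1  add  $r1, $r1, $r3     | $r0=0 $r1=27 $r2=4 $r3=12
PC=2  ori   $r0, $r2, 8      | $r0=0 $r1=27 $r2=4 $r3=12
PC=3  beq  $r1, $r3, L10     | $r0=0 $r1=27 $r2=4 $r3=12  [not taken]
PC=4  nor  $r3, $r2, $r2     | $r0=0 $r1=27 $r2=4 $r3=65531
PC=5  xori  $r1, $r1, 3      | $r0=0 $r1=24 $r2=4 $r3=65531
PC=6  addi  $r3, $r3, 3      | $r0=0 $r1=24 $r2=4 $r3=65534
PC=7  add  $r2, $r0, $r1     | $r0=0 $r1=24 $r2=24 $r3=65534
PC=8  bne  $r3, $r1, L12     | $r0=0 $r1=24 $r2=24 $r3=65534  [TAKEN]
PC=9  xori  $r3, $r2, 8      | $r0=0 $r1=24 $r2=24 $r3=16
PC=12 slti  $r2, $r1, 9      | $r0=0 $r1=24 $r2=0 $r3=16

16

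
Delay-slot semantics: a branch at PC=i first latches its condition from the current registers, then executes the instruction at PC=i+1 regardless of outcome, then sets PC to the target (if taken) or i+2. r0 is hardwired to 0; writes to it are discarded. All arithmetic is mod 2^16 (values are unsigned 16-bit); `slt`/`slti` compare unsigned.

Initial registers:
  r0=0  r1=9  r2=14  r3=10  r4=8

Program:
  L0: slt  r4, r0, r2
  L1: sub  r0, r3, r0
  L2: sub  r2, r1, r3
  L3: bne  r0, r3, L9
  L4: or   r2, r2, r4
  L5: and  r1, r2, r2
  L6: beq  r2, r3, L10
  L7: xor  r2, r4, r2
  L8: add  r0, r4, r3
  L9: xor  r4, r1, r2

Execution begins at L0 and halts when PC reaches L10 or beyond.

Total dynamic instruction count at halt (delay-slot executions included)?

  step pc=0: slt  r4, r0, r2  regs=(0,9,14,10,1)
  step pc=1: sub  r0, r3, r0  regs=(0,9,14,10,1)
  step pc=2: sub  r2, r1, r3  regs=(0,9,65535,10,1)
  step pc=3: bne  r0, r3, L9  cond=T  regs=(0,9,65535,10,1)
  step pc=4: or   r2, r2, r4  regs=(0,9,65535,10,1)
  step pc=9: xor  r4, r1, r2  regs=(0,9,65535,10,65526)

6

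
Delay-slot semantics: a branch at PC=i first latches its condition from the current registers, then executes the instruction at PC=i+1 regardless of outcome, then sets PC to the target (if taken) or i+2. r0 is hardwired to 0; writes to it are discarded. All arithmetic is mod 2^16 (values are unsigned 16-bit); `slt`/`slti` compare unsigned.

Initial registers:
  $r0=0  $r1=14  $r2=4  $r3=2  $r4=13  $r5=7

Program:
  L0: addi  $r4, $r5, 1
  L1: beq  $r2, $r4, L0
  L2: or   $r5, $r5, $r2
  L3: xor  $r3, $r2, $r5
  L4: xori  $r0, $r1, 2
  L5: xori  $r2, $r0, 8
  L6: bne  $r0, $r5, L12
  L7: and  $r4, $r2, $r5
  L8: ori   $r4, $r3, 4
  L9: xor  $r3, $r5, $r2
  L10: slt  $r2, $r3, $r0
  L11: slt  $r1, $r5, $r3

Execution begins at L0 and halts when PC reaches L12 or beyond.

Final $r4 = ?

0

#0 addi  $r4, $r5, 1 ; 0/14/4/2/8/7
#1 beq  $r2, $r4, L0 ; 0/14/4/2/8/7 ; →fallthru
#2 or   $r5, $r5, $r2 ; 0/14/4/2/8/7
#3 xor  $r3, $r2, $r5 ; 0/14/4/3/8/7
#4 xori  $r0, $r1, 2 ; 0/14/4/3/8/7
#5 xori  $r2, $r0, 8 ; 0/14/8/3/8/7
#6 bne  $r0, $r5, L12 ; 0/14/8/3/8/7 ; →target
#7 and  $r4, $r2, $r5 ; 0/14/8/3/0/7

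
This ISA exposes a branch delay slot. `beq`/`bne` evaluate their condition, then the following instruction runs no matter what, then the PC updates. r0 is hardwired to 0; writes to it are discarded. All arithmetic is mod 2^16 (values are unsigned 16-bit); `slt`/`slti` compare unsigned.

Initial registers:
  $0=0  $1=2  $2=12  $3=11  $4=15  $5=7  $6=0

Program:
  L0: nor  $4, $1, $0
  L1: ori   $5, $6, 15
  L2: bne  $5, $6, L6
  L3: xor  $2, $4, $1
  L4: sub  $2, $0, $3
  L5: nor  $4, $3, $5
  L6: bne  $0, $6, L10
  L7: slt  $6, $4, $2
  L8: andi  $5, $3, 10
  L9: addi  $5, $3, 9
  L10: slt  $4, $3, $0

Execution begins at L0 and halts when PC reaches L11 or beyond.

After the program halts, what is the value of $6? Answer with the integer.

1

[0] nor  $4, $1, $0  →  {$0:0, $1:2, $2:12, $3:11, $4:65533, $5:7, $6:0}
[1] ori   $5, $6, 15  →  {$0:0, $1:2, $2:12, $3:11, $4:65533, $5:15, $6:0}
[2] bne  $5, $6, L6  →  {$0:0, $1:2, $2:12, $3:11, $4:65533, $5:15, $6:0}  ⟨branch taken⟩
[3] xor  $2, $4, $1  →  {$0:0, $1:2, $2:65535, $3:11, $4:65533, $5:15, $6:0}
[6] bne  $0, $6, L10  →  {$0:0, $1:2, $2:65535, $3:11, $4:65533, $5:15, $6:0}  ⟨branch fallthrough⟩
[7] slt  $6, $4, $2  →  {$0:0, $1:2, $2:65535, $3:11, $4:65533, $5:15, $6:1}
[8] andi  $5, $3, 10  →  {$0:0, $1:2, $2:65535, $3:11, $4:65533, $5:10, $6:1}
[9] addi  $5, $3, 9  →  {$0:0, $1:2, $2:65535, $3:11, $4:65533, $5:20, $6:1}
[10] slt  $4, $3, $0  →  {$0:0, $1:2, $2:65535, $3:11, $4:0, $5:20, $6:1}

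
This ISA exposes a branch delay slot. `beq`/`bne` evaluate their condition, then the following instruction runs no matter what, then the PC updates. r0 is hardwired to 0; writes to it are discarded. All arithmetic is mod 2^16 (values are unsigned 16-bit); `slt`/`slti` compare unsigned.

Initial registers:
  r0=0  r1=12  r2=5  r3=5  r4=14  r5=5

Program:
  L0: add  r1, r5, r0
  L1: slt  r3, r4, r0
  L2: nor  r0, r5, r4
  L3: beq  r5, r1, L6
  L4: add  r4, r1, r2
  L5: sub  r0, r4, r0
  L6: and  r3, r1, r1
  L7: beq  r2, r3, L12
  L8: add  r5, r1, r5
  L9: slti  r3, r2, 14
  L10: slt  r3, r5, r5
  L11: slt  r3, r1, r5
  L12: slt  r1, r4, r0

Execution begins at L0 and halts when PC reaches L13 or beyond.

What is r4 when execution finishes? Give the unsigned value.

10

  step pc=0: add  r1, r5, r0  regs=(0,5,5,5,14,5)
  step pc=1: slt  r3, r4, r0  regs=(0,5,5,0,14,5)
  step pc=2: nor  r0, r5, r4  regs=(0,5,5,0,14,5)
  step pc=3: beq  r5, r1, L6  cond=T  regs=(0,5,5,0,14,5)
  step pc=4: add  r4, r1, r2  regs=(0,5,5,0,10,5)
  step pc=6: and  r3, r1, r1  regs=(0,5,5,5,10,5)
  step pc=7: beq  r2, r3, L12  cond=T  regs=(0,5,5,5,10,5)
  step pc=8: add  r5, r1, r5  regs=(0,5,5,5,10,10)
  step pc=12: slt  r1, r4, r0  regs=(0,0,5,5,10,10)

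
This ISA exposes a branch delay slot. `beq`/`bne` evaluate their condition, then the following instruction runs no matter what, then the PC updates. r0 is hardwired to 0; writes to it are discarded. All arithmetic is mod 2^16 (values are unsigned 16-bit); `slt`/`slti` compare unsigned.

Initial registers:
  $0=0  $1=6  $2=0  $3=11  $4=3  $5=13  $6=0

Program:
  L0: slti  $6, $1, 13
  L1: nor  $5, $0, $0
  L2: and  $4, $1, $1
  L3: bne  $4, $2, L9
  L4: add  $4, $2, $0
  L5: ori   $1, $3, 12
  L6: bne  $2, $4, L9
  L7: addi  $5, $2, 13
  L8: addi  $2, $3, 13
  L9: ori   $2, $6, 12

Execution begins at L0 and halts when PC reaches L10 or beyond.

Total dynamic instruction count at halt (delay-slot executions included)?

#0 slti  $6, $1, 13 ; 0/6/0/11/3/13/1
#1 nor  $5, $0, $0 ; 0/6/0/11/3/65535/1
#2 and  $4, $1, $1 ; 0/6/0/11/6/65535/1
#3 bne  $4, $2, L9 ; 0/6/0/11/6/65535/1 ; →target
#4 add  $4, $2, $0 ; 0/6/0/11/0/65535/1
#9 ori   $2, $6, 12 ; 0/6/13/11/0/65535/1

6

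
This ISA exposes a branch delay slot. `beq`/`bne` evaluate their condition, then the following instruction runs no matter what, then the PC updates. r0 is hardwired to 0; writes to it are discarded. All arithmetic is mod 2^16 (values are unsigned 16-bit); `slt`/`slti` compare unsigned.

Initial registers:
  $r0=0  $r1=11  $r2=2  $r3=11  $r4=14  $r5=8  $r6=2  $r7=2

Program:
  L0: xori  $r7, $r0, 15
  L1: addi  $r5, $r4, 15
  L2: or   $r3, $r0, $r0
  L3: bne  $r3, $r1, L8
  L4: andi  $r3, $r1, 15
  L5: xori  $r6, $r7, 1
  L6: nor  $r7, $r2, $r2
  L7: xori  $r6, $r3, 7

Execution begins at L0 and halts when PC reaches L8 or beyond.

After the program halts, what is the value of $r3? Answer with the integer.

#0 xori  $r7, $r0, 15 ; 0/11/2/11/14/8/2/15
#1 addi  $r5, $r4, 15 ; 0/11/2/11/14/29/2/15
#2 or   $r3, $r0, $r0 ; 0/11/2/0/14/29/2/15
#3 bne  $r3, $r1, L8 ; 0/11/2/0/14/29/2/15 ; →target
#4 andi  $r3, $r1, 15 ; 0/11/2/11/14/29/2/15

11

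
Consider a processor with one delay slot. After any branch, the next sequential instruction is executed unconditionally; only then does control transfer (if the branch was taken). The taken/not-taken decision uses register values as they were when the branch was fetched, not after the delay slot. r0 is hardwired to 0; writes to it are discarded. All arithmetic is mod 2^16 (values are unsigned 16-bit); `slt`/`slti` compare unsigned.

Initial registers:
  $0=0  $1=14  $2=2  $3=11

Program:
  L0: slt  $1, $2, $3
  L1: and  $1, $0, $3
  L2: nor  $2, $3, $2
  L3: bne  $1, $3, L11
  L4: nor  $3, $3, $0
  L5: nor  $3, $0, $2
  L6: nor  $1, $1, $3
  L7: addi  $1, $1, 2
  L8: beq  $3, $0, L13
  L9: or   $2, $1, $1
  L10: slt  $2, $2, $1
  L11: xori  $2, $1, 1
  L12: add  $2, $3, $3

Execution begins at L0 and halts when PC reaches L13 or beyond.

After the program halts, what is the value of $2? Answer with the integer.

65512

PC=0  slt  $1, $2, $3        | $0=0 $1=1 $2=2 $3=11
PC=1  and  $1, $0, $3        | $0=0 $1=0 $2=2 $3=11
PC=2  nor  $2, $3, $2        | $0=0 $1=0 $2=65524 $3=11
PC=3  bne  $1, $3, L11       | $0=0 $1=0 $2=65524 $3=11  [TAKEN]
PC=4  nor  $3, $3, $0        | $0=0 $1=0 $2=65524 $3=65524
PC=11 xori  $2, $1, 1        | $0=0 $1=0 $2=1 $3=65524
PC=12 add  $2, $3, $3        | $0=0 $1=0 $2=65512 $3=65524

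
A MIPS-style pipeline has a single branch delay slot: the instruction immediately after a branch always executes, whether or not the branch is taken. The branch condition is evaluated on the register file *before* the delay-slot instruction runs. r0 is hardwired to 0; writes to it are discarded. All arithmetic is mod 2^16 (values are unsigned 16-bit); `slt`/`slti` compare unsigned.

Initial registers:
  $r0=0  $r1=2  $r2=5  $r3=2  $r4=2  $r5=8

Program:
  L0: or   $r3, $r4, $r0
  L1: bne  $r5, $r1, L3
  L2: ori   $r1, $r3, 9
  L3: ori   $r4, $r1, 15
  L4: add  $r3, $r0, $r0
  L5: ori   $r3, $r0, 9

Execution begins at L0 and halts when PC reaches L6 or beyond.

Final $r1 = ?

  step pc=0: or   $r3, $r4, $r0  regs=(0,2,5,2,2,8)
  step pc=1: bne  $r5, $r1, L3  cond=T  regs=(0,2,5,2,2,8)
  step pc=2: ori   $r1, $r3, 9  regs=(0,11,5,2,2,8)
  step pc=3: ori   $r4, $r1, 15  regs=(0,11,5,2,15,8)
  step pc=4: add  $r3, $r0, $r0  regs=(0,11,5,0,15,8)
  step pc=5: ori   $r3, $r0, 9  regs=(0,11,5,9,15,8)

11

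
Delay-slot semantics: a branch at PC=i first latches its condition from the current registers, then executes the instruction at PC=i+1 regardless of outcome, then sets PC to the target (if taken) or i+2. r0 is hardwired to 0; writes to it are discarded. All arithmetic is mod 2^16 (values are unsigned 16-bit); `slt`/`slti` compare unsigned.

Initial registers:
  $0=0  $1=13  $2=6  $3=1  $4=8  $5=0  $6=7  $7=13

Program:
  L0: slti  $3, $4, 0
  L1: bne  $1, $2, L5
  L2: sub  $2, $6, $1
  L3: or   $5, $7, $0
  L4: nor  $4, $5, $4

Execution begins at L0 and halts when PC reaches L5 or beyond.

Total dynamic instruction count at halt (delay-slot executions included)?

#0 slti  $3, $4, 0 ; 0/13/6/0/8/0/7/13
#1 bne  $1, $2, L5 ; 0/13/6/0/8/0/7/13 ; →target
#2 sub  $2, $6, $1 ; 0/13/65530/0/8/0/7/13

3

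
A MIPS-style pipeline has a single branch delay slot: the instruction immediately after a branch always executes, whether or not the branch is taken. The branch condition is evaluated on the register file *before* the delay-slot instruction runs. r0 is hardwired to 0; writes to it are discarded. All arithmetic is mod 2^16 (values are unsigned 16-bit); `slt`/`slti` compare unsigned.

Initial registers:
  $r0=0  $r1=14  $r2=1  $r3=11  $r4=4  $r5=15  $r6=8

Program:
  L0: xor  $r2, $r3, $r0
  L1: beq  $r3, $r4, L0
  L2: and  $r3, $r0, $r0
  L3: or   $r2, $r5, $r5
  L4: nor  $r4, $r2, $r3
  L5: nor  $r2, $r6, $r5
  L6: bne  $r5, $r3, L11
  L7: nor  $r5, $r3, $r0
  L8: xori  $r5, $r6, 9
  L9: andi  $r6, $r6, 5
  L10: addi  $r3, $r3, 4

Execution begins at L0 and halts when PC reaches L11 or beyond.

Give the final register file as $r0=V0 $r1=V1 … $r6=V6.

$r0=0 $r1=14 $r2=65520 $r3=0 $r4=65520 $r5=65535 $r6=8

#0 xor  $r2, $r3, $r0 ; 0/14/11/11/4/15/8
#1 beq  $r3, $r4, L0 ; 0/14/11/11/4/15/8 ; →fallthru
#2 and  $r3, $r0, $r0 ; 0/14/11/0/4/15/8
#3 or   $r2, $r5, $r5 ; 0/14/15/0/4/15/8
#4 nor  $r4, $r2, $r3 ; 0/14/15/0/65520/15/8
#5 nor  $r2, $r6, $r5 ; 0/14/65520/0/65520/15/8
#6 bne  $r5, $r3, L11 ; 0/14/65520/0/65520/15/8 ; →target
#7 nor  $r5, $r3, $r0 ; 0/14/65520/0/65520/65535/8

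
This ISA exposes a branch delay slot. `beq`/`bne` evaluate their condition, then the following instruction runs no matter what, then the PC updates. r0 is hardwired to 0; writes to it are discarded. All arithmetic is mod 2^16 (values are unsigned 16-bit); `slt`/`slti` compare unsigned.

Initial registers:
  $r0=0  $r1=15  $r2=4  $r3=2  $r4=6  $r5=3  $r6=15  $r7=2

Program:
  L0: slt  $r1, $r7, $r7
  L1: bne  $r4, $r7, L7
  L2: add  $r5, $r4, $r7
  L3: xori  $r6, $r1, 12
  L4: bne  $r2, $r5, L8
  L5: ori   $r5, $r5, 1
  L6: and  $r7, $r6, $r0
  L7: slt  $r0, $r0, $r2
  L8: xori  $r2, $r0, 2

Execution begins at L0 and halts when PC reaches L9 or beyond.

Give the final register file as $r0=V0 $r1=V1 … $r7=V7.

#0 slt  $r1, $r7, $r7 ; 0/0/4/2/6/3/15/2
#1 bne  $r4, $r7, L7 ; 0/0/4/2/6/3/15/2 ; →target
#2 add  $r5, $r4, $r7 ; 0/0/4/2/6/8/15/2
#7 slt  $r0, $r0, $r2 ; 0/0/4/2/6/8/15/2
#8 xori  $r2, $r0, 2 ; 0/0/2/2/6/8/15/2

$r0=0 $r1=0 $r2=2 $r3=2 $r4=6 $r5=8 $r6=15 $r7=2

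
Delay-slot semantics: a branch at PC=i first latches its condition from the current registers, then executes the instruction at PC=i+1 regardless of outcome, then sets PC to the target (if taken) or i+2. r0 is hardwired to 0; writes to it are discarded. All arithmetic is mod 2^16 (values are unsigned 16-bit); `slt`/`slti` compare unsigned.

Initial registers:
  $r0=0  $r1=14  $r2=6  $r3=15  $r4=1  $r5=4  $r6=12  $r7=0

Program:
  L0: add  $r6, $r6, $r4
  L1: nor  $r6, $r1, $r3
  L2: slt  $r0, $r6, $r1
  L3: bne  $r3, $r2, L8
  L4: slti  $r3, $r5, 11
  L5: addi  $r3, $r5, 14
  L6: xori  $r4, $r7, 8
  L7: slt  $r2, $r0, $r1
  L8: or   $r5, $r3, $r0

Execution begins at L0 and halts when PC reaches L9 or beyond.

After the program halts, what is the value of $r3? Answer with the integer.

1

[0] add  $r6, $r6, $r4  →  {$r0:0, $r1:14, $r2:6, $r3:15, $r4:1, $r5:4, $r6:13, $r7:0}
[1] nor  $r6, $r1, $r3  →  {$r0:0, $r1:14, $r2:6, $r3:15, $r4:1, $r5:4, $r6:65520, $r7:0}
[2] slt  $r0, $r6, $r1  →  {$r0:0, $r1:14, $r2:6, $r3:15, $r4:1, $r5:4, $r6:65520, $r7:0}
[3] bne  $r3, $r2, L8  →  {$r0:0, $r1:14, $r2:6, $r3:15, $r4:1, $r5:4, $r6:65520, $r7:0}  ⟨branch taken⟩
[4] slti  $r3, $r5, 11  →  {$r0:0, $r1:14, $r2:6, $r3:1, $r4:1, $r5:4, $r6:65520, $r7:0}
[8] or   $r5, $r3, $r0  →  {$r0:0, $r1:14, $r2:6, $r3:1, $r4:1, $r5:1, $r6:65520, $r7:0}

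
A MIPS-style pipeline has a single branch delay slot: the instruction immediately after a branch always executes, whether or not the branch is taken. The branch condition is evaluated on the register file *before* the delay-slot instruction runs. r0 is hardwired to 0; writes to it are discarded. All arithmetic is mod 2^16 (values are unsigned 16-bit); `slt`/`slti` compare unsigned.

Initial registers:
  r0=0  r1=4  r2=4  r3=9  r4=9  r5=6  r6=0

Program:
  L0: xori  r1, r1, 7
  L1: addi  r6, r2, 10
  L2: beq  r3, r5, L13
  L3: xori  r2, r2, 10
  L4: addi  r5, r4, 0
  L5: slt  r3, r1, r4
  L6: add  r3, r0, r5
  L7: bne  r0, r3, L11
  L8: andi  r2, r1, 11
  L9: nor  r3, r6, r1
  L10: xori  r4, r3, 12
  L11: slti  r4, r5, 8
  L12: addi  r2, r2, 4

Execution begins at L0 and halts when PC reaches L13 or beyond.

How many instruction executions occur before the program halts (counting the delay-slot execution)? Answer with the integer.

11

#0 xori  r1, r1, 7 ; 0/3/4/9/9/6/0
#1 addi  r6, r2, 10 ; 0/3/4/9/9/6/14
#2 beq  r3, r5, L13 ; 0/3/4/9/9/6/14 ; →fallthru
#3 xori  r2, r2, 10 ; 0/3/14/9/9/6/14
#4 addi  r5, r4, 0 ; 0/3/14/9/9/9/14
#5 slt  r3, r1, r4 ; 0/3/14/1/9/9/14
#6 add  r3, r0, r5 ; 0/3/14/9/9/9/14
#7 bne  r0, r3, L11 ; 0/3/14/9/9/9/14 ; →target
#8 andi  r2, r1, 11 ; 0/3/3/9/9/9/14
#11 slti  r4, r5, 8 ; 0/3/3/9/0/9/14
#12 addi  r2, r2, 4 ; 0/3/7/9/0/9/14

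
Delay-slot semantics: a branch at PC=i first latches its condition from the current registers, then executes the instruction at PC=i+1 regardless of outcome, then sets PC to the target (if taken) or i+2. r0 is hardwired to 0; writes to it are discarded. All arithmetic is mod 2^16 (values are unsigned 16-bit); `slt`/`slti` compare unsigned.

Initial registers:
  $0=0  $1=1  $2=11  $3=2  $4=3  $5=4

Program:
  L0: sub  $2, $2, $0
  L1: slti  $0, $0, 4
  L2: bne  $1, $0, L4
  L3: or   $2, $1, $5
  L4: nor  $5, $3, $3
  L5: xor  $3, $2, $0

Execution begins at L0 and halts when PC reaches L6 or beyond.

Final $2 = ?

  step pc=0: sub  $2, $2, $0  regs=(0,1,11,2,3,4)
  step pc=1: slti  $0, $0, 4  regs=(0,1,11,2,3,4)
  step pc=2: bne  $1, $0, L4  cond=T  regs=(0,1,11,2,3,4)
  step pc=3: or   $2, $1, $5  regs=(0,1,5,2,3,4)
  step pc=4: nor  $5, $3, $3  regs=(0,1,5,2,3,65533)
  step pc=5: xor  $3, $2, $0  regs=(0,1,5,5,3,65533)

5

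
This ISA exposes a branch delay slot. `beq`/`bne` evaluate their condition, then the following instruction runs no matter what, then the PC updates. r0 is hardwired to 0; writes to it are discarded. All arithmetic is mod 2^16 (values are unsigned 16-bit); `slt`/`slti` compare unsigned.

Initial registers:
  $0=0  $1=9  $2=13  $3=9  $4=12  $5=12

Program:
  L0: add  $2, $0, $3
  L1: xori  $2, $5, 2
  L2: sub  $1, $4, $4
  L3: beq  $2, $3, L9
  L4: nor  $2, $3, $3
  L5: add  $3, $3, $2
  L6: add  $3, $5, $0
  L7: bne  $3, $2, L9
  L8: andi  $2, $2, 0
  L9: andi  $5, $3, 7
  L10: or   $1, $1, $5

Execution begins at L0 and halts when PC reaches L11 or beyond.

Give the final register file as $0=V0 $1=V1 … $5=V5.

$0=0 $1=4 $2=0 $3=12 $4=12 $5=4

[0] add  $2, $0, $3  →  {$0:0, $1:9, $2:9, $3:9, $4:12, $5:12}
[1] xori  $2, $5, 2  →  {$0:0, $1:9, $2:14, $3:9, $4:12, $5:12}
[2] sub  $1, $4, $4  →  {$0:0, $1:0, $2:14, $3:9, $4:12, $5:12}
[3] beq  $2, $3, L9  →  {$0:0, $1:0, $2:14, $3:9, $4:12, $5:12}  ⟨branch fallthrough⟩
[4] nor  $2, $3, $3  →  {$0:0, $1:0, $2:65526, $3:9, $4:12, $5:12}
[5] add  $3, $3, $2  →  {$0:0, $1:0, $2:65526, $3:65535, $4:12, $5:12}
[6] add  $3, $5, $0  →  {$0:0, $1:0, $2:65526, $3:12, $4:12, $5:12}
[7] bne  $3, $2, L9  →  {$0:0, $1:0, $2:65526, $3:12, $4:12, $5:12}  ⟨branch taken⟩
[8] andi  $2, $2, 0  →  {$0:0, $1:0, $2:0, $3:12, $4:12, $5:12}
[9] andi  $5, $3, 7  →  {$0:0, $1:0, $2:0, $3:12, $4:12, $5:4}
[10] or   $1, $1, $5  →  {$0:0, $1:4, $2:0, $3:12, $4:12, $5:4}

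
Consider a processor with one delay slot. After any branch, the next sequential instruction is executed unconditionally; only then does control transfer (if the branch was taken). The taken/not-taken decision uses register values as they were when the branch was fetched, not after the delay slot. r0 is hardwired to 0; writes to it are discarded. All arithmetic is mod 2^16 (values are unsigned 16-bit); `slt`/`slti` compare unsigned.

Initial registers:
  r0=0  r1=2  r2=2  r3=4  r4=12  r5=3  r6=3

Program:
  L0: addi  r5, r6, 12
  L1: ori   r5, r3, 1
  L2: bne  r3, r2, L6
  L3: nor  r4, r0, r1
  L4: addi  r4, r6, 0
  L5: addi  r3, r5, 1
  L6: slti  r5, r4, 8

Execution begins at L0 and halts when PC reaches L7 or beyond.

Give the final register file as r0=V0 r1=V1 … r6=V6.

[0] addi  r5, r6, 12  →  {r0:0, r1:2, r2:2, r3:4, r4:12, r5:15, r6:3}
[1] ori   r5, r3, 1  →  {r0:0, r1:2, r2:2, r3:4, r4:12, r5:5, r6:3}
[2] bne  r3, r2, L6  →  {r0:0, r1:2, r2:2, r3:4, r4:12, r5:5, r6:3}  ⟨branch taken⟩
[3] nor  r4, r0, r1  →  {r0:0, r1:2, r2:2, r3:4, r4:65533, r5:5, r6:3}
[6] slti  r5, r4, 8  →  {r0:0, r1:2, r2:2, r3:4, r4:65533, r5:0, r6:3}

r0=0 r1=2 r2=2 r3=4 r4=65533 r5=0 r6=3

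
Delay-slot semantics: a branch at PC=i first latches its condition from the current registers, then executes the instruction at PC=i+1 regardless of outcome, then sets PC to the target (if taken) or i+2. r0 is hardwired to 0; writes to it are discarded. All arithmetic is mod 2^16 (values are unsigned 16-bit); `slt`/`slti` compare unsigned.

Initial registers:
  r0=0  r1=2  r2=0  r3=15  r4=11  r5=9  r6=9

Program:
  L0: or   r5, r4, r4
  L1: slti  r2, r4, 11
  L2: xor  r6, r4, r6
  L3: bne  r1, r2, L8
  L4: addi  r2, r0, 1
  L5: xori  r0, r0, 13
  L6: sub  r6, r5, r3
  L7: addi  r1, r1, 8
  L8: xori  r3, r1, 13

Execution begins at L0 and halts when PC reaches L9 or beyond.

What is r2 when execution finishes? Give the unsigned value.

[0] or   r5, r4, r4  →  {r0:0, r1:2, r2:0, r3:15, r4:11, r5:11, r6:9}
[1] slti  r2, r4, 11  →  {r0:0, r1:2, r2:0, r3:15, r4:11, r5:11, r6:9}
[2] xor  r6, r4, r6  →  {r0:0, r1:2, r2:0, r3:15, r4:11, r5:11, r6:2}
[3] bne  r1, r2, L8  →  {r0:0, r1:2, r2:0, r3:15, r4:11, r5:11, r6:2}  ⟨branch taken⟩
[4] addi  r2, r0, 1  →  {r0:0, r1:2, r2:1, r3:15, r4:11, r5:11, r6:2}
[8] xori  r3, r1, 13  →  {r0:0, r1:2, r2:1, r3:15, r4:11, r5:11, r6:2}

1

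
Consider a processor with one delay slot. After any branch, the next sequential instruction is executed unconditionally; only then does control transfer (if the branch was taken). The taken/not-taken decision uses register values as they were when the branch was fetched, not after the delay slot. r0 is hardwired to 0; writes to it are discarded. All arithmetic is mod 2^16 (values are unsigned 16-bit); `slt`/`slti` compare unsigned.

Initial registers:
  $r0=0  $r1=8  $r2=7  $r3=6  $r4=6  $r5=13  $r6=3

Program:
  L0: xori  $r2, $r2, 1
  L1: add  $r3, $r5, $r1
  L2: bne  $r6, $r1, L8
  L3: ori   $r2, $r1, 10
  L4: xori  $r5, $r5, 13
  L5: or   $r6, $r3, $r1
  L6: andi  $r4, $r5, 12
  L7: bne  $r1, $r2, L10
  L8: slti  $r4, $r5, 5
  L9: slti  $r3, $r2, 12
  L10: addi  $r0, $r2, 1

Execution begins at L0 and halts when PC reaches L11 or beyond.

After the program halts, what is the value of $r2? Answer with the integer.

10

PC=0  xori  $r2, $r2, 1      | $r0=0 $r1=8 $r2=6 $r3=6 $r4=6 $r5=13 $r6=3
PC=1  add  $r3, $r5, $r1     | $r0=0 $r1=8 $r2=6 $r3=21 $r4=6 $r5=13 $r6=3
PC=2  bne  $r6, $r1, L8      | $r0=0 $r1=8 $r2=6 $r3=21 $r4=6 $r5=13 $r6=3  [TAKEN]
PC=3  ori   $r2, $r1, 10     | $r0=0 $r1=8 $r2=10 $r3=21 $r4=6 $r5=13 $r6=3
PC=8  slti  $r4, $r5, 5      | $r0=0 $r1=8 $r2=10 $r3=21 $r4=0 $r5=13 $r6=3
PC=9  slti  $r3, $r2, 12     | $r0=0 $r1=8 $r2=10 $r3=1 $r4=0 $r5=13 $r6=3
PC=10 addi  $r0, $r2, 1      | $r0=0 $r1=8 $r2=10 $r3=1 $r4=0 $r5=13 $r6=3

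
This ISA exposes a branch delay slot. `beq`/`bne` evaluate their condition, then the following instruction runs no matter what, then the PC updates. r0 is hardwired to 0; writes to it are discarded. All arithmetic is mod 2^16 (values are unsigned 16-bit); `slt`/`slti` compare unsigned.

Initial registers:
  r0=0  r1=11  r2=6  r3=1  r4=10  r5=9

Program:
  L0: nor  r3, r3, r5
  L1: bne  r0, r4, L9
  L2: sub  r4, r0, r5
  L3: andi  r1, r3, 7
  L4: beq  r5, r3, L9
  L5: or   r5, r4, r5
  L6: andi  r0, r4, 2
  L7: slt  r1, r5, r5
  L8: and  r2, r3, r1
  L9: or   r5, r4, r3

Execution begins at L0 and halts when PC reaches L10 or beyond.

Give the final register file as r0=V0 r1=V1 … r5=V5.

r0=0 r1=11 r2=6 r3=65526 r4=65527 r5=65527

  step pc=0: nor  r3, r3, r5  regs=(0,11,6,65526,10,9)
  step pc=1: bne  r0, r4, L9  cond=T  regs=(0,11,6,65526,10,9)
  step pc=2: sub  r4, r0, r5  regs=(0,11,6,65526,65527,9)
  step pc=9: or   r5, r4, r3  regs=(0,11,6,65526,65527,65527)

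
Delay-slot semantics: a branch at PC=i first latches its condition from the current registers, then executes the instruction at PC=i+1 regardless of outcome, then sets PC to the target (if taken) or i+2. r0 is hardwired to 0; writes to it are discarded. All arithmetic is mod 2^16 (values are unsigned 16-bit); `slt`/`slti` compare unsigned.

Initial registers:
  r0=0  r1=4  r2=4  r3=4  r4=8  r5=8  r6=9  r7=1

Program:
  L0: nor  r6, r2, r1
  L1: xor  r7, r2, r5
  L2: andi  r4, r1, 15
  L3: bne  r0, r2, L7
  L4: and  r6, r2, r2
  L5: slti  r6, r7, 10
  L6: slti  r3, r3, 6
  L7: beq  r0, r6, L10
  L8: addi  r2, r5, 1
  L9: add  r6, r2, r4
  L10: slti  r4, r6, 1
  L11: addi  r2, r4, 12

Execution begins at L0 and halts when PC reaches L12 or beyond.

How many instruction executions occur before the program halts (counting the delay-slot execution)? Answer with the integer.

#0 nor  r6, r2, r1 ; 0/4/4/4/8/8/65531/1
#1 xor  r7, r2, r5 ; 0/4/4/4/8/8/65531/12
#2 andi  r4, r1, 15 ; 0/4/4/4/4/8/65531/12
#3 bne  r0, r2, L7 ; 0/4/4/4/4/8/65531/12 ; →target
#4 and  r6, r2, r2 ; 0/4/4/4/4/8/4/12
#7 beq  r0, r6, L10 ; 0/4/4/4/4/8/4/12 ; →fallthru
#8 addi  r2, r5, 1 ; 0/4/9/4/4/8/4/12
#9 add  r6, r2, r4 ; 0/4/9/4/4/8/13/12
#10 slti  r4, r6, 1 ; 0/4/9/4/0/8/13/12
#11 addi  r2, r4, 12 ; 0/4/12/4/0/8/13/12

10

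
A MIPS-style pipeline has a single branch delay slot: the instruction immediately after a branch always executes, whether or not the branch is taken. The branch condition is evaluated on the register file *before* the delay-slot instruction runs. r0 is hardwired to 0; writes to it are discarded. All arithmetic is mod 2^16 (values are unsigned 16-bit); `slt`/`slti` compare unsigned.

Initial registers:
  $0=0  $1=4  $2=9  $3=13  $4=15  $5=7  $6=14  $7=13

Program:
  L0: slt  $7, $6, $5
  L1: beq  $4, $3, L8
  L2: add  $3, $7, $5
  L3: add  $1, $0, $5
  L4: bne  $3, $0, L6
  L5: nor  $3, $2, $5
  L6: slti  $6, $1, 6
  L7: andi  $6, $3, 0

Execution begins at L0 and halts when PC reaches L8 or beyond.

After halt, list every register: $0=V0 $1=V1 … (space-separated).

[0] slt  $7, $6, $5  →  {$0:0, $1:4, $2:9, $3:13, $4:15, $5:7, $6:14, $7:0}
[1] beq  $4, $3, L8  →  {$0:0, $1:4, $2:9, $3:13, $4:15, $5:7, $6:14, $7:0}  ⟨branch fallthrough⟩
[2] add  $3, $7, $5  →  {$0:0, $1:4, $2:9, $3:7, $4:15, $5:7, $6:14, $7:0}
[3] add  $1, $0, $5  →  {$0:0, $1:7, $2:9, $3:7, $4:15, $5:7, $6:14, $7:0}
[4] bne  $3, $0, L6  →  {$0:0, $1:7, $2:9, $3:7, $4:15, $5:7, $6:14, $7:0}  ⟨branch taken⟩
[5] nor  $3, $2, $5  →  {$0:0, $1:7, $2:9, $3:65520, $4:15, $5:7, $6:14, $7:0}
[6] slti  $6, $1, 6  →  {$0:0, $1:7, $2:9, $3:65520, $4:15, $5:7, $6:0, $7:0}
[7] andi  $6, $3, 0  →  {$0:0, $1:7, $2:9, $3:65520, $4:15, $5:7, $6:0, $7:0}

$0=0 $1=7 $2=9 $3=65520 $4=15 $5=7 $6=0 $7=0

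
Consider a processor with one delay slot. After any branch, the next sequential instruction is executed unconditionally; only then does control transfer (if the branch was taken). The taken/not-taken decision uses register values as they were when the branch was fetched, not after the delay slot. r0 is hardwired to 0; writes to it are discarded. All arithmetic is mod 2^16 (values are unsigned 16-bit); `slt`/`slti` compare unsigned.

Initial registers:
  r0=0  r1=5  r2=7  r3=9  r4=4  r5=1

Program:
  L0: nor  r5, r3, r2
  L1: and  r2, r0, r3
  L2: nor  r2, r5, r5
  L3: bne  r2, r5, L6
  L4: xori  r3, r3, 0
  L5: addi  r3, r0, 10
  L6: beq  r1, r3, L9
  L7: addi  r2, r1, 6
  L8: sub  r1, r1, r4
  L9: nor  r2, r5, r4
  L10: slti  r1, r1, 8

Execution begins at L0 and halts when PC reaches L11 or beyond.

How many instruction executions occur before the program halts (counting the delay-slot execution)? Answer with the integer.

PC=0  nor  r5, r3, r2        | r0=0 r1=5 r2=7 r3=9 r4=4 r5=65520
PC=1  and  r2, r0, r3        | r0=0 r1=5 r2=0 r3=9 r4=4 r5=65520
PC=2  nor  r2, r5, r5        | r0=0 r1=5 r2=15 r3=9 r4=4 r5=65520
PC=3  bne  r2, r5, L6        | r0=0 r1=5 r2=15 r3=9 r4=4 r5=65520  [TAKEN]
PC=4  xori  r3, r3, 0        | r0=0 r1=5 r2=15 r3=9 r4=4 r5=65520
PC=6  beq  r1, r3, L9        | r0=0 r1=5 r2=15 r3=9 r4=4 r5=65520  [not taken]
PC=7  addi  r2, r1, 6        | r0=0 r1=5 r2=11 r3=9 r4=4 r5=65520
PC=8  sub  r1, r1, r4        | r0=0 r1=1 r2=11 r3=9 r4=4 r5=65520
PC=9  nor  r2, r5, r4        | r0=0 r1=1 r2=11 r3=9 r4=4 r5=65520
PC=10 slti  r1, r1, 8        | r0=0 r1=1 r2=11 r3=9 r4=4 r5=65520

10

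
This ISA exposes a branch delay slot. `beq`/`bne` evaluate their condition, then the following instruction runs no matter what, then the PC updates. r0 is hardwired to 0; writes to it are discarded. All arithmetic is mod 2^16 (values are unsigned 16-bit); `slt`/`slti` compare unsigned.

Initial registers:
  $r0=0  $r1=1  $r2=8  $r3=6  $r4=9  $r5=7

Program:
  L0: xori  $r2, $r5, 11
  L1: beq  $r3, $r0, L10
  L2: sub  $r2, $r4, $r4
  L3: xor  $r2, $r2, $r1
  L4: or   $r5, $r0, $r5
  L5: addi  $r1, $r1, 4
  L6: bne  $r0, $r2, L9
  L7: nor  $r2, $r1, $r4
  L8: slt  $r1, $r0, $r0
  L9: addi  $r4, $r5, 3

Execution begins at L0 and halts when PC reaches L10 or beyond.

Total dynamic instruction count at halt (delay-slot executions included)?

9

  step pc=0: xori  $r2, $r5, 11  regs=(0,1,12,6,9,7)
  step pc=1: beq  $r3, $r0, L10  cond=F  regs=(0,1,12,6,9,7)
  step pc=2: sub  $r2, $r4, $r4  regs=(0,1,0,6,9,7)
  step pc=3: xor  $r2, $r2, $r1  regs=(0,1,1,6,9,7)
  step pc=4: or   $r5, $r0, $r5  regs=(0,1,1,6,9,7)
  step pc=5: addi  $r1, $r1, 4  regs=(0,5,1,6,9,7)
  step pc=6: bne  $r0, $r2, L9  cond=T  regs=(0,5,1,6,9,7)
  step pc=7: nor  $r2, $r1, $r4  regs=(0,5,65522,6,9,7)
  step pc=9: addi  $r4, $r5, 3  regs=(0,5,65522,6,10,7)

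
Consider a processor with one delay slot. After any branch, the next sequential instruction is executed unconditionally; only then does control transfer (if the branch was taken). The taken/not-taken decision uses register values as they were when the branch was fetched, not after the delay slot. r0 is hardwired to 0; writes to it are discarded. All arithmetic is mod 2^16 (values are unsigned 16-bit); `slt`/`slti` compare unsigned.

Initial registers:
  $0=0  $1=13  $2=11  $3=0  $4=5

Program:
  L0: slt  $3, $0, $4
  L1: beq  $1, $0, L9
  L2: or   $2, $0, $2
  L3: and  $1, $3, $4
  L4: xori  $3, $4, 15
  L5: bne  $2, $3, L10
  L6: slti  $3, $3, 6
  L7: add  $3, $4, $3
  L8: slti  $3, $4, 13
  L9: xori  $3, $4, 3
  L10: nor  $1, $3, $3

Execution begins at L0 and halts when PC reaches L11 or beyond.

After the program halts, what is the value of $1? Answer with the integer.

65535

[0] slt  $3, $0, $4  →  {$0:0, $1:13, $2:11, $3:1, $4:5}
[1] beq  $1, $0, L9  →  {$0:0, $1:13, $2:11, $3:1, $4:5}  ⟨branch fallthrough⟩
[2] or   $2, $0, $2  →  {$0:0, $1:13, $2:11, $3:1, $4:5}
[3] and  $1, $3, $4  →  {$0:0, $1:1, $2:11, $3:1, $4:5}
[4] xori  $3, $4, 15  →  {$0:0, $1:1, $2:11, $3:10, $4:5}
[5] bne  $2, $3, L10  →  {$0:0, $1:1, $2:11, $3:10, $4:5}  ⟨branch taken⟩
[6] slti  $3, $3, 6  →  {$0:0, $1:1, $2:11, $3:0, $4:5}
[10] nor  $1, $3, $3  →  {$0:0, $1:65535, $2:11, $3:0, $4:5}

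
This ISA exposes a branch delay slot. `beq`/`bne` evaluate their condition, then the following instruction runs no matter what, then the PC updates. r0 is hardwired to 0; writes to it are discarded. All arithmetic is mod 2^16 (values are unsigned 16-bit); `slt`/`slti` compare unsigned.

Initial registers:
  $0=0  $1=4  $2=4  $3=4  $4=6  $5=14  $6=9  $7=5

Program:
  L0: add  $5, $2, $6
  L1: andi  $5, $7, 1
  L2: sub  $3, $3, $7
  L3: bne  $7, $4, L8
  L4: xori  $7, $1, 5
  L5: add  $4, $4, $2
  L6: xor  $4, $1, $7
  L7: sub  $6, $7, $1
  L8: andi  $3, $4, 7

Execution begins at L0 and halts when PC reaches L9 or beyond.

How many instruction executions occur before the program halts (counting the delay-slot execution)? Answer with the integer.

6

  step pc=0: add  $5, $2, $6  regs=(0,4,4,4,6,13,9,5)
  step pc=1: andi  $5, $7, 1  regs=(0,4,4,4,6,1,9,5)
  step pc=2: sub  $3, $3, $7  regs=(0,4,4,65535,6,1,9,5)
  step pc=3: bne  $7, $4, L8  cond=T  regs=(0,4,4,65535,6,1,9,5)
  step pc=4: xori  $7, $1, 5  regs=(0,4,4,65535,6,1,9,1)
  step pc=8: andi  $3, $4, 7  regs=(0,4,4,6,6,1,9,1)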